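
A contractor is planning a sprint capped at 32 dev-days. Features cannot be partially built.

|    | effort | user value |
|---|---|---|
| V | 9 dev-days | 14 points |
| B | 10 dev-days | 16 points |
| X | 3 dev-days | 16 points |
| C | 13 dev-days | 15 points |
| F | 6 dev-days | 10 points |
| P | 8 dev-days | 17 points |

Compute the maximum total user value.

63

Take V, B, X, and P: effort 9 + 10 + 3 + 8 = 30 ≤ 32, user value 14 + 16 + 16 + 17 = 63.
No other feasible combination does better.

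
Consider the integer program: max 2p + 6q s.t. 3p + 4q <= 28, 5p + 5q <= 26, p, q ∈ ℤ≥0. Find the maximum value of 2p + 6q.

The continuous relaxation peaks at (0, 5.2) with value 31.20; rounding to a feasible lattice point costs some objective.
(p,q)=(0,5): 3·0+4·5=20≤28, 5·0+5·5=25≤26, objective 30.
(p,q)=(1,4): 3·1+4·4=19≤28, 5·1+5·4=25≤26, objective 26.
(p,q)=(0,4): 3·0+4·4=16≤28, 5·0+5·4=20≤26, objective 24.
No feasible integer point exceeds 30.

30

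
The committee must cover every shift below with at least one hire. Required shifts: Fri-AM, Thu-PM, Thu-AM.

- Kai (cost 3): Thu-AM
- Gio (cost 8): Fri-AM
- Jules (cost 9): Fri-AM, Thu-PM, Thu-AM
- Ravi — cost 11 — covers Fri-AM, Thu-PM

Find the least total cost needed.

9

The greedy cost-per-new-shift heuristic would pick Kai and Jules for 12, but a cheaper cover exists.
Jules alone covers Fri-AM, Thu-PM, Thu-AM — every shift.
Total cost: 9.
No cover costs less than 9.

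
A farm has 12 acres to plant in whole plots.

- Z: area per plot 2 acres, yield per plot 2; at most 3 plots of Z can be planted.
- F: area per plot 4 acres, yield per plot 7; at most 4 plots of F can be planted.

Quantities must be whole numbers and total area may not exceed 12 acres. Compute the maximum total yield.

21

3×F: area 12 ≤ 12, yield 3·7 = 21.
2×Z and 2×F: area 12 ≤ 12, yield 2·2 + 2·7 = 18.
Best is 21.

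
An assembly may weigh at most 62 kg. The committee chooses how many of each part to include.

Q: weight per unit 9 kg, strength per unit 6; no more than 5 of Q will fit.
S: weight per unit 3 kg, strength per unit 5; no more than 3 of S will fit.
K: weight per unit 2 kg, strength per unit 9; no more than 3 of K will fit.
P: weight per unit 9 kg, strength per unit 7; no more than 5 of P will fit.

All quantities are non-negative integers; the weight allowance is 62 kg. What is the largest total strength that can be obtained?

77

Take 3×S, 3×K, and 5×P: weight 60 ≤ 62, strength 3·5 + 3·9 + 5·7 = 77.
K has the best ratio (9/2) and is taken to its limit of 3; remaining capacity is filled optimally with the others.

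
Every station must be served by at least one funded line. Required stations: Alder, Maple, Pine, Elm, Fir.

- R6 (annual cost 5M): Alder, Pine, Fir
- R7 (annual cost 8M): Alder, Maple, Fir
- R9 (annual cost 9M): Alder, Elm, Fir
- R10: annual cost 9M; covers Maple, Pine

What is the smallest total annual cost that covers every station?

18

This is a weighted set-cover instance.
The greedy cost-per-new-station heuristic would pick R6, R7, and R9 for 22, but a cheaper cover exists.
Choose R9 and R10: together they cover Alder, Maple, Pine, Elm, Fir — every station.
Total annual cost: 9 + 9 = 18.
No cover costs less than 18.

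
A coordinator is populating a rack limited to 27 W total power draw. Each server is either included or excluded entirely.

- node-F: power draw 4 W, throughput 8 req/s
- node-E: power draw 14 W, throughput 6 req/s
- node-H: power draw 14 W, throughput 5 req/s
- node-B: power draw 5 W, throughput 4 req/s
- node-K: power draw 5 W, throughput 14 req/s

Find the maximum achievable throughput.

28

Allowing fractional choices, the relaxed optimum would be about 31.6, but servers are indivisible.
node-F + node-H + node-K: power draw 4 + 14 + 5 = 23 ≤ 27, throughput 8 + 5 + 14 = 27.
node-F + node-B + node-K: power draw 4 + 5 + 5 = 14 ≤ 27, throughput 8 + 4 + 14 = 26.
node-F + node-E + node-K: power draw 4 + 14 + 5 = 23 ≤ 27, throughput 8 + 6 + 14 = 28.
Best is node-F, node-E, and node-K with total throughput 28.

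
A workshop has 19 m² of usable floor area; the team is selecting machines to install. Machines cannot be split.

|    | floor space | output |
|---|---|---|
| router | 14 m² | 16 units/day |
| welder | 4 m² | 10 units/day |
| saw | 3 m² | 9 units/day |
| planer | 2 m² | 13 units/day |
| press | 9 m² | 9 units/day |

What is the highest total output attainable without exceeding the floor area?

This is a 0-1 knapsack instance.
Allowing fractional choices, the relaxed optimum would be about 43.4, but machines are indivisible.
router + saw + planer: floor space 14 + 3 + 2 = 19 ≤ 19, output 16 + 9 + 13 = 38.
welder + saw + planer + press: floor space 4 + 3 + 2 + 9 = 18 ≤ 19, output 10 + 9 + 13 + 9 = 41.
welder + saw + planer: floor space 4 + 3 + 2 = 9 ≤ 19, output 10 + 9 + 13 = 32.
Best is welder, saw, planer, and press with total output 41.

41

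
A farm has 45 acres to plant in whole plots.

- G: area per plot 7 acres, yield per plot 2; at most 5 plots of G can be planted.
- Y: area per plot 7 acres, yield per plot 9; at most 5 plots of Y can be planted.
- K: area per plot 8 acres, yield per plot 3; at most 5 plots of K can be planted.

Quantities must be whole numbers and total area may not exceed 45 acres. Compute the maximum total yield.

This is a bounded integer knapsack.
1×G and 5×Y: area 42 ≤ 45, yield 1·2 + 5·9 = 47.
5×Y and 1×K: area 43 ≤ 45, yield 5·9 + 1·3 = 48.
Best is 48.

48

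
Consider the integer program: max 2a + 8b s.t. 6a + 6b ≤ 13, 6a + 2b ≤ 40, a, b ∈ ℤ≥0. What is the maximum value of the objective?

16

(a,b)=(0,2): 6·0+6·2=12≤13, 6·0+2·2=4≤40, objective 16.
(a,b)=(1,1): 6·1+6·1=12≤13, 6·1+2·1=8≤40, objective 10.
Maximum is 16 at (a,b)=(0,2).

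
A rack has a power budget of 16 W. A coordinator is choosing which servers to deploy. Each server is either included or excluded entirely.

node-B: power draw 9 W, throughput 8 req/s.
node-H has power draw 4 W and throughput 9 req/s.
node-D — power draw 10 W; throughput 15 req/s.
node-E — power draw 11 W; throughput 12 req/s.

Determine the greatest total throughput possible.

node-H + node-D: power draw 4 + 10 = 14 ≤ 16, throughput 9 + 15 = 24.
node-B + node-H: power draw 9 + 4 = 13 ≤ 16, throughput 8 + 9 = 17.
node-H + node-E: power draw 4 + 11 = 15 ≤ 16, throughput 9 + 12 = 21.
Best is node-H and node-D with total throughput 24.

24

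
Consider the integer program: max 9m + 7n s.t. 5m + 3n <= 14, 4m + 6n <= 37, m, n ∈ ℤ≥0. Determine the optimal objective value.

30

(m,n)=(1,3) is feasible, giving 30.
(m,n)=(0,4) is feasible, giving 28.
(m,n)=(1,2) is feasible, giving 23.
No feasible integer point exceeds 30.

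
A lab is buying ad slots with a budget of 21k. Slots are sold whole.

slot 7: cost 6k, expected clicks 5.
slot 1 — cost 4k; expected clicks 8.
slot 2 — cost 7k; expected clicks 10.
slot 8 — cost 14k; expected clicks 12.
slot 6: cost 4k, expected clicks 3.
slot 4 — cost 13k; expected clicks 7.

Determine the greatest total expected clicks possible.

slot 2 + slot 8: cost 7 + 14 = 21 ≤ 21, expected clicks 10 + 12 = 22.
slot 7 + slot 1 + slot 2: cost 6 + 4 + 7 = 17 ≤ 21, expected clicks 5 + 8 + 10 = 23.
slot 7 + slot 1 + slot 2 + slot 6: cost 6 + 4 + 7 + 4 = 21 ≤ 21, expected clicks 5 + 8 + 10 + 3 = 26.
Best is slot 7, slot 1, slot 2, and slot 6 with total expected clicks 26.

26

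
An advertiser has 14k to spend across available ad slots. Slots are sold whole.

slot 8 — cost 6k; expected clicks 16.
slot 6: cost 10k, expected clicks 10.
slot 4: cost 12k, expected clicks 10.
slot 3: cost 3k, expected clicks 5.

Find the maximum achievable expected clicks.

21

Take slot 8 and slot 3: cost 6 + 3 = 9 ≤ 14, expected clicks 16 + 5 = 21.
No other feasible combination does better.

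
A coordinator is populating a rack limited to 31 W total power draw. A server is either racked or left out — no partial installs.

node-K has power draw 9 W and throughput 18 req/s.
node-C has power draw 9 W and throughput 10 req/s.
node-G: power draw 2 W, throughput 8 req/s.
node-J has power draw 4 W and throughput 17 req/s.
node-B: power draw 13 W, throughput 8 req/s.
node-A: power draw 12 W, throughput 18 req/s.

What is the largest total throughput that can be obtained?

61

Allowing fractional choices, the relaxed optimum would be about 65.4, but servers are indivisible.
node-K + node-G + node-J + node-A: power draw 9 + 2 + 4 + 12 = 27 ≤ 31, throughput 18 + 8 + 17 + 18 = 61.
node-K + node-C + node-G + node-J: power draw 9 + 9 + 2 + 4 = 24 ≤ 31, throughput 18 + 10 + 8 + 17 = 53.
node-K + node-J + node-A: power draw 9 + 4 + 12 = 25 ≤ 31, throughput 18 + 17 + 18 = 53.
Best is node-K, node-G, node-J, and node-A with total throughput 61.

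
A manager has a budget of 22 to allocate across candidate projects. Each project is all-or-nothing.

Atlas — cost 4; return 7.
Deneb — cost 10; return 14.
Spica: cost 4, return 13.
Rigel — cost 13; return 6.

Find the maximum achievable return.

34

Take Atlas, Deneb, and Spica: cost 4 + 10 + 4 = 18 ≤ 22, return 7 + 14 + 13 = 34.
No other feasible combination does better.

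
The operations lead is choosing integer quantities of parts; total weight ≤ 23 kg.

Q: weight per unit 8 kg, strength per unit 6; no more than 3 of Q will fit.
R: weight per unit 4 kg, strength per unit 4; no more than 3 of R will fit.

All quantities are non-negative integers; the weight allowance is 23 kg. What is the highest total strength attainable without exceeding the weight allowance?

2×Q and 1×R: weight 20 ≤ 23, strength 2·6 + 1·4 = 16.
1×Q and 3×R: weight 20 ≤ 23, strength 1·6 + 3·4 = 18.
Best is 18.

18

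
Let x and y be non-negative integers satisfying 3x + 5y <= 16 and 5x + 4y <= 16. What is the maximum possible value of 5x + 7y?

Relaxing integrality, the LP optimum is 23.38 at (x,y) = (1.23, 2.46), which is not an integer point.
(x,y)=(0,3) is feasible, giving 21.
(x,y)=(1,2) is feasible, giving 19.
No feasible integer point exceeds 21.

21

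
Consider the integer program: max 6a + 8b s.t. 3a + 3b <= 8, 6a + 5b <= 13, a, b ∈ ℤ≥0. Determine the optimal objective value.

16

Relaxing integrality, the LP optimum is 20.80 at (a,b) = (0, 2.6), which is not an integer point.
(a,b)=(0,2): 3·0+3·2=6≤8, 6·0+5·2=10≤13, objective 16.
(a,b)=(1,1): 3·1+3·1=6≤8, 6·1+5·1=11≤13, objective 14.
No feasible integer point exceeds 16.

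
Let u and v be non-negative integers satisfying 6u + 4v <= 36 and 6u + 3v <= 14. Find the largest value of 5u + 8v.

The continuous relaxation peaks at (0, 4.67) with value 37.33; rounding to a feasible lattice point costs some objective.
(u,v)=(0,4) is feasible, giving 32.
(u,v)=(0,3) is feasible, giving 24.
Maximum is 32 at (u,v)=(0,4).

32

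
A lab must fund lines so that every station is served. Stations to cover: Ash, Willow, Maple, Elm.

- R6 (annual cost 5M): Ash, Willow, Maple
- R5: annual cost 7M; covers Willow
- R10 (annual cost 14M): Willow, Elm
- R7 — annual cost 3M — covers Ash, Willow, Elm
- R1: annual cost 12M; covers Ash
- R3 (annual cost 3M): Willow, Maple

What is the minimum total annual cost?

Choose R7 and R3: together they cover Ash, Willow, Maple, Elm — every station.
Total annual cost: 3 + 3 = 6.

6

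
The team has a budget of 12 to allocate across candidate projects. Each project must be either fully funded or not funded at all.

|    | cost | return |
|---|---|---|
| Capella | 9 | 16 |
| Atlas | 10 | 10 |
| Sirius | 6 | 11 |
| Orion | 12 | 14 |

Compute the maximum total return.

16

Take Capella: cost 9 ≤ 12, return 16.
No other feasible combination does better.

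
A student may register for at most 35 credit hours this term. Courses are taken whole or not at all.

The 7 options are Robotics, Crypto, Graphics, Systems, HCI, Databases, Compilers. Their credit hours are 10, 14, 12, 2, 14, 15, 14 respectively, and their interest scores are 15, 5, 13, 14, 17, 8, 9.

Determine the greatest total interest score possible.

Treat it as a binary knapsack problem.
Allowing fractional choices, the relaxed optimum would be about 55.8, but courses are indivisible.
Robotics + Systems + HCI: credit hours 10 + 2 + 14 = 26 ≤ 35, interest score 15 + 14 + 17 = 46.
Robotics + Graphics + Systems: credit hours 10 + 12 + 2 = 24 ≤ 35, interest score 15 + 13 + 14 = 42.
Graphics + Systems + HCI: credit hours 12 + 2 + 14 = 28 ≤ 35, interest score 13 + 14 + 17 = 44.
Best is Robotics, Systems, and HCI with total interest score 46.

46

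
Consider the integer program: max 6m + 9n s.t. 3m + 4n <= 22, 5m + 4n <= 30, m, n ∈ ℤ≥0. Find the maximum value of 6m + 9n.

48

(m,n)=(2,4): 3·2+4·4=22≤22, 5·2+4·4=26≤30, objective 48.
(m,n)=(3,3): 3·3+4·3=21≤22, 5·3+4·3=27≤30, objective 45.
(m,n)=(0,5): 3·0+4·5=20≤22, 5·0+4·5=20≤30, objective 45.
The best lattice point is (2,4), giving 48.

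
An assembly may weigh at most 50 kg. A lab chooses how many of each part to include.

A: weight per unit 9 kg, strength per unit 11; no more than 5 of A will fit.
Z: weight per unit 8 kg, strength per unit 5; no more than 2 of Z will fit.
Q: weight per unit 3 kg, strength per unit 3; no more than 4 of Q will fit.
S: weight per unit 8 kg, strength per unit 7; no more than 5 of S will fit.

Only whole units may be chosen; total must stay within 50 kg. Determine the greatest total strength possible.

58

4×A, 2×Q, and 1×S: weight 50 ≤ 50, strength 4·11 + 2·3 + 1·7 = 57.
5×A and 1×Q: weight 48 ≤ 50, strength 5·11 + 1·3 = 58.
Best is 58.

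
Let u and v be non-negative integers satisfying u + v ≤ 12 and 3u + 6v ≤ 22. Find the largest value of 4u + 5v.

28

The continuous relaxation peaks at (7.33, 0) with value 29.33; rounding to a feasible lattice point costs some objective.
(u,v)=(7,0): 1·7+1·0=7≤12, 3·7+6·0=21≤22, objective 28.
(u,v)=(6,0): 1·6+1·0=6≤12, 3·6+6·0=18≤22, objective 24.
No feasible integer point exceeds 28.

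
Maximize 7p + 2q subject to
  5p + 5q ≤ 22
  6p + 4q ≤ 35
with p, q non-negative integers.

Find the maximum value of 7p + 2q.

28

(p,q)=(4,0) is feasible, giving 28.
(p,q)=(3,1) is feasible, giving 23.
(p,q)=(3,0) is feasible, giving 21.
Maximum is 28 at (p,q)=(4,0).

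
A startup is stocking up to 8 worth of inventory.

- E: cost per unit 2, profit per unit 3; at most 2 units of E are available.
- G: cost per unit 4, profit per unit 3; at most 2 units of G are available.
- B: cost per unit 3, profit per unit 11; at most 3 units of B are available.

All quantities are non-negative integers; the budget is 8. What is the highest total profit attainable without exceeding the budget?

25

This is a bounded integer knapsack.
2×B: cost 6 ≤ 8, profit 2·11 = 22.
1×E and 2×B: cost 8 ≤ 8, profit 1·3 + 2·11 = 25.
Best is 25.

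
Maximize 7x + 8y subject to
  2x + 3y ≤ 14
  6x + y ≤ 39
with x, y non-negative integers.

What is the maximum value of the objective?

44

The continuous relaxation peaks at (6.44, 0.375) with value 48.06; rounding to a feasible lattice point costs some objective.
(x,y)=(4,2): 2·4+3·2=14≤14, 6·4+1·2=26≤39, objective 44.
(x,y)=(5,1): 2·5+3·1=13≤14, 6·5+1·1=31≤39, objective 43.
(x,y)=(6,0): 2·6+3·0=12≤14, 6·6+1·0=36≤39, objective 42.
(x,y)=(3,2): 2·3+3·2=12≤14, 6·3+1·2=20≤39, objective 37.
The best lattice point is (4,2), giving 44.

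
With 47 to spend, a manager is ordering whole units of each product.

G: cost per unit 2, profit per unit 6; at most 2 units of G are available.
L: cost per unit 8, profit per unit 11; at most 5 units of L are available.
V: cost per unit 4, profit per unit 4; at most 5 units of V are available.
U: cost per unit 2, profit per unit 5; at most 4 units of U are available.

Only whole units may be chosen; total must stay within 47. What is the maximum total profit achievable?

76

2×G, 4×L, and 4×U: cost 44 ≤ 47, profit 2·6 + 4·11 + 4·5 = 76.
2×G, 4×L, 1×V, and 3×U: cost 46 ≤ 47, profit 2·6 + 4·11 + 1·4 + 3·5 = 75.
Best is 76.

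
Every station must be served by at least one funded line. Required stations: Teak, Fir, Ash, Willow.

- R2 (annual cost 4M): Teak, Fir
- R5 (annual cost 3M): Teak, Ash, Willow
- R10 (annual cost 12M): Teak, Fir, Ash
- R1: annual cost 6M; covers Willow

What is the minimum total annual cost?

7

Choose R2 and R5: together they cover Teak, Fir, Ash, Willow — every station.
Total annual cost: 4 + 3 = 7.
No cover costs less than 7.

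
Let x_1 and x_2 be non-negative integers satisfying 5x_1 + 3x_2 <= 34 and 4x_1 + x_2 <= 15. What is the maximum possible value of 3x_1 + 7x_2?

77

The continuous relaxation peaks at (0, 11.3) with value 79.33; rounding to a feasible lattice point costs some objective.
(x_1,x_2)=(0,11): 5·0+3·11=33≤34, 4·0+1·11=11≤15, objective 77.
(x_1,x_2)=(0,10): 5·0+3·10=30≤34, 4·0+1·10=10≤15, objective 70.
Maximum is 77 at (x_1,x_2)=(0,11).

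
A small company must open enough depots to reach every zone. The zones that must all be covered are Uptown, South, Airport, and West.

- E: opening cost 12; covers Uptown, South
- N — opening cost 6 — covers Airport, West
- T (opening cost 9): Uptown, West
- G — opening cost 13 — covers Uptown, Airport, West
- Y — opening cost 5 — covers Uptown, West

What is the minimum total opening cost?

18

The greedy cost-per-new-zone heuristic would pick Y, N, and E for 23, but a cheaper cover exists.
Choose E and N: together they cover Uptown, South, Airport, West — every zone.
Total opening cost: 12 + 6 = 18.
No cover costs less than 18.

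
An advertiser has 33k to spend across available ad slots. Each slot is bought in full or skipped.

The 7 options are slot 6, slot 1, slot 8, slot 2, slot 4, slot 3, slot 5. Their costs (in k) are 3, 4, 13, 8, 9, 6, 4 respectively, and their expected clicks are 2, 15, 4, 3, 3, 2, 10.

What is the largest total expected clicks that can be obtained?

34

This is a 0-1 knapsack instance.
Take slot 6, slot 1, slot 8, slot 2, and slot 5: cost 3 + 4 + 13 + 8 + 4 = 32 ≤ 33, expected clicks 2 + 15 + 4 + 3 + 10 = 34.
No feasible combination exceeds this.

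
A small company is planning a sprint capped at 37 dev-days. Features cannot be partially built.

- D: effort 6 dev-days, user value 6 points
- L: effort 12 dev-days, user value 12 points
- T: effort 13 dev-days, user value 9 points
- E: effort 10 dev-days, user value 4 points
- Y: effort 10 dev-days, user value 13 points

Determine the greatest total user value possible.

34

Allowing fractional choices, the relaxed optimum would be about 37.2, but features are indivisible.
L + E + Y: effort 12 + 10 + 10 = 32 ≤ 37, user value 12 + 4 + 13 = 29.
L + T + Y: effort 12 + 13 + 10 = 35 ≤ 37, user value 12 + 9 + 13 = 34.
D + L + Y: effort 6 + 12 + 10 = 28 ≤ 37, user value 6 + 12 + 13 = 31.
Best is L, T, and Y with total user value 34.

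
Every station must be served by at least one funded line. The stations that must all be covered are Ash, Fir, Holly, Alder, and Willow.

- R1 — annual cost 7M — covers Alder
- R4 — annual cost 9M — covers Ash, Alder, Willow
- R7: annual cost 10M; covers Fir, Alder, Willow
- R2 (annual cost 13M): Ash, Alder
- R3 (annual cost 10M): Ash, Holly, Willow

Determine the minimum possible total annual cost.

The greedy cost-per-new-station heuristic would pick R4, R7, and R3 for 29, but a cheaper cover exists.
Choose R7 and R3: together they cover Ash, Fir, Holly, Alder, Willow — every station.
Total annual cost: 10 + 10 = 20.
No cover costs less than 20.

20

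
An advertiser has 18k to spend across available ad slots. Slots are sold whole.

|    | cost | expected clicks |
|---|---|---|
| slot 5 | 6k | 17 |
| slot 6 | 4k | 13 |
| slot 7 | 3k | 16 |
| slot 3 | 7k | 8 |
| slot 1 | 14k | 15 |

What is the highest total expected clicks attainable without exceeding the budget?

Allowing fractional choices, the relaxed optimum would be about 51.7, but ad slots are indivisible.
slot 5 + slot 6 + slot 7: cost 6 + 4 + 3 = 13 ≤ 18, expected clicks 17 + 13 + 16 = 46.
slot 5 + slot 7 + slot 3: cost 6 + 3 + 7 = 16 ≤ 18, expected clicks 17 + 16 + 8 = 41.
slot 5 + slot 6 + slot 3: cost 6 + 4 + 7 = 17 ≤ 18, expected clicks 17 + 13 + 8 = 38.
Best is slot 5, slot 6, and slot 7 with total expected clicks 46.

46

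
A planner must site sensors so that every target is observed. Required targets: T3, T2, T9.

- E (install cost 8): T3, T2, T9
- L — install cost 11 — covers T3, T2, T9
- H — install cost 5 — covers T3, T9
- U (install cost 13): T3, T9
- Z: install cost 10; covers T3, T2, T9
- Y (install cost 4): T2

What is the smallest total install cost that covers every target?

E alone covers T3, T2, T9 — every target.
Total install cost: 8.

8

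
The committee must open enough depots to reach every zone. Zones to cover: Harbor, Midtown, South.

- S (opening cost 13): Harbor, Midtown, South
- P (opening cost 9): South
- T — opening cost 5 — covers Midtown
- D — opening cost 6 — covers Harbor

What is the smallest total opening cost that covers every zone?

13

S alone covers Harbor, Midtown, South — every zone.
Total opening cost: 13.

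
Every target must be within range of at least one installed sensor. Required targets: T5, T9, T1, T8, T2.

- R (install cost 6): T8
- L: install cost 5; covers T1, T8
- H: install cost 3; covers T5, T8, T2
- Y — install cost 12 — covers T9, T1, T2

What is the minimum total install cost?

15

The greedy cost-per-new-target heuristic would pick H, L, and Y for 20, but a cheaper cover exists.
Choose H and Y: together they cover T5, T9, T1, T8, T2 — every target.
Total install cost: 3 + 12 = 15.
No cover costs less than 15.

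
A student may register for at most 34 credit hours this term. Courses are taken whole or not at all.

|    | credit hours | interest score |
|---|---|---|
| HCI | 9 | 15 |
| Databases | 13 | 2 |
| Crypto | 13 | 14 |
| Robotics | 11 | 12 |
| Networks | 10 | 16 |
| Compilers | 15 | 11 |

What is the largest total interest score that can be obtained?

45

Treat it as a binary knapsack problem.
Allowing fractional choices, the relaxed optimum would be about 47.3, but courses are indivisible.
Crypto + Robotics + Networks: credit hours 13 + 11 + 10 = 34 ≤ 34, interest score 14 + 12 + 16 = 42.
HCI + Robotics + Networks: credit hours 9 + 11 + 10 = 30 ≤ 34, interest score 15 + 12 + 16 = 43.
HCI + Crypto + Networks: credit hours 9 + 13 + 10 = 32 ≤ 34, interest score 15 + 14 + 16 = 45.
Best is HCI, Crypto, and Networks with total interest score 45.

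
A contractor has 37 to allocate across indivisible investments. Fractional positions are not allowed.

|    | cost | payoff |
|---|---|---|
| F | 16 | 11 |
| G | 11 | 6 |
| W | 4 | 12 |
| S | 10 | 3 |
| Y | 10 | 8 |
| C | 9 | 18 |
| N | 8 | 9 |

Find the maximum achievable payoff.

This is an integer program with binary decision variables.
Allowing fractional choices, the relaxed optimum would be about 51.1, but investments are indivisible.
G + W + C + N: cost 11 + 4 + 9 + 8 = 32 ≤ 37, payoff 6 + 12 + 18 + 9 = 45.
F + W + C + N: cost 16 + 4 + 9 + 8 = 37 ≤ 37, payoff 11 + 12 + 18 + 9 = 50.
W + Y + C + N: cost 4 + 10 + 9 + 8 = 31 ≤ 37, payoff 12 + 8 + 18 + 9 = 47.
Best is F, W, C, and N with total payoff 50.

50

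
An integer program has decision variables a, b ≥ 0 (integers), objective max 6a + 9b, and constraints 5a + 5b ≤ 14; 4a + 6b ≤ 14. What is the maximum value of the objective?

(a,b)=(0,2): 5·0+5·2=10≤14, 4·0+6·2=12≤14, objective 18.
(a,b)=(1,1): 5·1+5·1=10≤14, 4·1+6·1=10≤14, objective 15.
(a,b)=(0,1): 5·0+5·1=5≤14, 4·0+6·1=6≤14, objective 9.
Maximum is 18 at (a,b)=(0,2).

18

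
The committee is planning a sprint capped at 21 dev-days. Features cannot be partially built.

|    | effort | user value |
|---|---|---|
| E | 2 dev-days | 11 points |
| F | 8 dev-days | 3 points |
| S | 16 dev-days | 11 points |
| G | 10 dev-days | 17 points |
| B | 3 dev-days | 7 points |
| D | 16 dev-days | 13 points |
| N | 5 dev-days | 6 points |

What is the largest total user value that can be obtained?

Allowing fractional choices, the relaxed optimum would be about 41.8, but features are indivisible.
E + G + B: effort 2 + 10 + 3 = 15 ≤ 21, user value 11 + 17 + 7 = 35.
E + G + B + N: effort 2 + 10 + 3 + 5 = 20 ≤ 21, user value 11 + 17 + 7 + 6 = 41.
E + G + N: effort 2 + 10 + 5 = 17 ≤ 21, user value 11 + 17 + 6 = 34.
Best is E, G, B, and N with total user value 41.

41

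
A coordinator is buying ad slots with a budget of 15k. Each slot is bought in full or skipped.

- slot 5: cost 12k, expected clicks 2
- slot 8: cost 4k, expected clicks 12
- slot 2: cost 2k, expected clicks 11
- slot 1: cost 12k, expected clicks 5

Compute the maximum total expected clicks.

slot 2 + slot 1: cost 2 + 12 = 14 ≤ 15, expected clicks 11 + 5 = 16.
slot 8 + slot 2: cost 4 + 2 = 6 ≤ 15, expected clicks 12 + 11 = 23.
slot 5 + slot 2: cost 12 + 2 = 14 ≤ 15, expected clicks 2 + 11 = 13.
Best is slot 8 and slot 2 with total expected clicks 23.

23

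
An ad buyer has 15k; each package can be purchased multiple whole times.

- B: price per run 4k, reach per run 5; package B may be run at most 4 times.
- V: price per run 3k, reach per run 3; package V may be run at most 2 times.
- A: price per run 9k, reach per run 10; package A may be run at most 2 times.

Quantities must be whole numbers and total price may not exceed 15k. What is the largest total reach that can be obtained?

18

B has the best ratio (5/4); taking only B gives at most 3×5 = 15 (stopped by the price limit).
Mixing does better — 3×B and 1×V: price 15 ≤ 15, reach 3·5 + 1·3 = 18.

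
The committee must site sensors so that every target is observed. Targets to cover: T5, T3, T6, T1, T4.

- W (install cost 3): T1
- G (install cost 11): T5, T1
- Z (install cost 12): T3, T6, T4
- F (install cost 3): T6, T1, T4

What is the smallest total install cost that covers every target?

23

The greedy cost-per-new-target heuristic would pick F, G, and Z for 26, but a cheaper cover exists.
Choose G and Z: together they cover T5, T3, T6, T1, T4 — every target.
Total install cost: 11 + 12 = 23.
No cover costs less than 23.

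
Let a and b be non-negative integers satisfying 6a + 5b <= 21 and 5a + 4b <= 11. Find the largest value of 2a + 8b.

16

The continuous relaxation peaks at (0, 2.75) with value 22.00; rounding to a feasible lattice point costs some objective.
(a,b)=(0,2): 6·0+5·2=10≤21, 5·0+4·2=8≤11, objective 16.
(a,b)=(1,1): 6·1+5·1=11≤21, 5·1+4·1=9≤11, objective 10.
(a,b)=(0,1): 6·0+5·1=5≤21, 5·0+4·1=4≤11, objective 8.
No feasible integer point exceeds 16.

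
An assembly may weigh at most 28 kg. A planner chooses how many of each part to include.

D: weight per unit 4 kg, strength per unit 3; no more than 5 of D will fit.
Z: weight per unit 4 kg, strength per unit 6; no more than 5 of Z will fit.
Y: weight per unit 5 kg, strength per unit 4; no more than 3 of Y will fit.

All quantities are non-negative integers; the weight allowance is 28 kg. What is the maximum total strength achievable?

36

5×Z and 1×Y: weight 25 ≤ 28, strength 5·6 + 1·4 = 34.
2×D and 5×Z: weight 28 ≤ 28, strength 2·3 + 5·6 = 36.
Best is 36.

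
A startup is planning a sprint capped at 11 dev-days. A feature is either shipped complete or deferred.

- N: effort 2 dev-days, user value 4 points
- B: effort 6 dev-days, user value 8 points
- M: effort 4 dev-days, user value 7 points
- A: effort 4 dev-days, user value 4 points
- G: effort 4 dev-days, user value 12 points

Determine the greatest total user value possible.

This is an integer program with binary decision variables.
Allowing fractional choices, the relaxed optimum would be about 24.3, but features are indivisible.
B + G: effort 6 + 4 = 10 ≤ 11, user value 8 + 12 = 20.
N + M + G: effort 2 + 4 + 4 = 10 ≤ 11, user value 4 + 7 + 12 = 23.
N + A + G: effort 2 + 4 + 4 = 10 ≤ 11, user value 4 + 4 + 12 = 20.
Best is N, M, and G with total user value 23.

23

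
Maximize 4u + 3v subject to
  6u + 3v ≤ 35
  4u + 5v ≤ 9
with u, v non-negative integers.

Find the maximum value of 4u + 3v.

8

Relaxing integrality, the LP optimum is 9.00 at (u,v) = (2.25, 0), which is not an integer point.
(u,v)=(2,0): 6·2+3·0=12≤35, 4·2+5·0=8≤9, objective 8.
(u,v)=(1,1): 6·1+3·1=9≤35, 4·1+5·1=9≤9, objective 7.
(u,v)=(1,0): 6·1+3·0=6≤35, 4·1+5·0=4≤9, objective 4.
Maximum is 8 at (u,v)=(2,0).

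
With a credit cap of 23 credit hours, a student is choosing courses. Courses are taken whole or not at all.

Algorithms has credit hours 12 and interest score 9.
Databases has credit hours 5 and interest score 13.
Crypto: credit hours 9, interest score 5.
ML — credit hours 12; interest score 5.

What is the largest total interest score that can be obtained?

22

Algorithms + Databases: credit hours 12 + 5 = 17 ≤ 23, interest score 9 + 13 = 22.
Databases + Crypto: credit hours 5 + 9 = 14 ≤ 23, interest score 13 + 5 = 18.
Best is Algorithms and Databases with total interest score 22.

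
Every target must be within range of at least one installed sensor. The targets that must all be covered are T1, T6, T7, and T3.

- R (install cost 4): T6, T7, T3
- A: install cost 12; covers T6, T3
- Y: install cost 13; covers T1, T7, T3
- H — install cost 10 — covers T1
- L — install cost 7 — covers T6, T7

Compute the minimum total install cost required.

This is an integer covering problem.
Choose R and H: together they cover T1, T6, T7, T3 — every target.
Total install cost: 4 + 10 = 14.
No cover costs less than 14.

14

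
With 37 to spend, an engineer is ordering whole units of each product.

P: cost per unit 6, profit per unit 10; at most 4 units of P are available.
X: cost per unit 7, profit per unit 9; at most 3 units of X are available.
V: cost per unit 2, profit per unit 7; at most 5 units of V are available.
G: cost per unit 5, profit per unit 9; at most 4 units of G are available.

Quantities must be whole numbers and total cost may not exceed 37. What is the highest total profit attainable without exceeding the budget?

Take 2×P, 5×V, and 3×G: cost 37 ≤ 37, profit 2·10 + 5·7 + 3·9 = 82.
V has the best ratio (7/2) and is taken to its limit of 5; remaining capacity is filled optimally with the others.

82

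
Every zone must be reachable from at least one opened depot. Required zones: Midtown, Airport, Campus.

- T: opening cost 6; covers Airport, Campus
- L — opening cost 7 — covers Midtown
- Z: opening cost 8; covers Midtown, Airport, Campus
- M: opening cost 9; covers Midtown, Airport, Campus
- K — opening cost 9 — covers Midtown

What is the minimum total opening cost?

8

Z alone covers Midtown, Airport, Campus — every zone.
Total opening cost: 8.
No cover costs less than 8.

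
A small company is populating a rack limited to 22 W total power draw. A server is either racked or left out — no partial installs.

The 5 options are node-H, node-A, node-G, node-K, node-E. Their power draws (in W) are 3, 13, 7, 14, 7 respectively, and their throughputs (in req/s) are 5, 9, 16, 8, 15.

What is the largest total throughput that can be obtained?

36

node-H + node-G + node-E: power draw 3 + 7 + 7 = 17 ≤ 22, throughput 5 + 16 + 15 = 36.
node-G + node-E: power draw 7 + 7 = 14 ≤ 22, throughput 16 + 15 = 31.
node-A + node-G: power draw 13 + 7 = 20 ≤ 22, throughput 9 + 16 = 25.
Best is node-H, node-G, and node-E with total throughput 36.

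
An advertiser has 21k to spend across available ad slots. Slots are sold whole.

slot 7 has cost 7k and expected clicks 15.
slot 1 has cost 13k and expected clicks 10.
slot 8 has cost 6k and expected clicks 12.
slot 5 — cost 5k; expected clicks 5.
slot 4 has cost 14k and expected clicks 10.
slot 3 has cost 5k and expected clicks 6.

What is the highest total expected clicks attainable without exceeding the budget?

33

Allowing fractional choices, the relaxed optimum would be about 36.0, but ad slots are indivisible.
slot 7 + slot 8: cost 7 + 6 = 13 ≤ 21, expected clicks 15 + 12 = 27.
slot 7 + slot 8 + slot 3: cost 7 + 6 + 5 = 18 ≤ 21, expected clicks 15 + 12 + 6 = 33.
slot 7 + slot 8 + slot 5: cost 7 + 6 + 5 = 18 ≤ 21, expected clicks 15 + 12 + 5 = 32.
Best is slot 7, slot 8, and slot 3 with total expected clicks 33.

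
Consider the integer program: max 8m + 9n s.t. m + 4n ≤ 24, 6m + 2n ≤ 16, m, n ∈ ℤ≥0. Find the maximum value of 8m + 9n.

54

The continuous relaxation peaks at (0.727, 5.82) with value 58.18; rounding to a feasible lattice point costs some objective.
(m,n)=(0,6): 1·0+4·6=24≤24, 6·0+2·6=12≤16, objective 54.
(m,n)=(1,5): 1·1+4·5=21≤24, 6·1+2·5=16≤16, objective 53.
(m,n)=(0,5): 1·0+4·5=20≤24, 6·0+2·5=10≤16, objective 45.
No feasible integer point exceeds 54.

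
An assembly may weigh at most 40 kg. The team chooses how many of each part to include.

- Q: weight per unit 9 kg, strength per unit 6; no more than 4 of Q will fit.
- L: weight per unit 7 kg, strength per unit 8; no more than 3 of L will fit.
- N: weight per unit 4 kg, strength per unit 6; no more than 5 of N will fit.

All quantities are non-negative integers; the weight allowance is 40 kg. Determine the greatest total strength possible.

48

This is a bounded integer knapsack.
N has the best ratio (6/4); taking only N gives at most 5×6 = 30 (stopped by the supply cap of 5).
Mixing does better — 3×L and 4×N: weight 37 ≤ 40, strength 3·8 + 4·6 = 48.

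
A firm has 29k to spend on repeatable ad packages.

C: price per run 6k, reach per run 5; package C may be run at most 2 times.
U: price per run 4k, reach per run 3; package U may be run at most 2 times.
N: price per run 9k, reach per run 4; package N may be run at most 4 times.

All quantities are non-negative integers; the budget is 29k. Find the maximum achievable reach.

Take 2×C, 2×U, and 1×N: price 29 ≤ 29, reach 2·5 + 2·3 + 1·4 = 20.
C has the best ratio (5/6) and is taken to its limit of 2; remaining capacity is filled optimally with the others.

20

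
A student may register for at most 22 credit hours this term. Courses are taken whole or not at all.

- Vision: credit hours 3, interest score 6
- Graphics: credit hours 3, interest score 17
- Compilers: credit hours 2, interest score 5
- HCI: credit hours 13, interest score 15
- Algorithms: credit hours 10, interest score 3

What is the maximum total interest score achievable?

43

Treat it as a binary knapsack problem.
Allowing fractional choices, the relaxed optimum would be about 43.3, but courses are indivisible.
Vision + Graphics + Compilers + HCI: credit hours 3 + 3 + 2 + 13 = 21 ≤ 22, interest score 6 + 17 + 5 + 15 = 43.
Vision + Graphics + HCI: credit hours 3 + 3 + 13 = 19 ≤ 22, interest score 6 + 17 + 15 = 38.
Graphics + Compilers + HCI: credit hours 3 + 2 + 13 = 18 ≤ 22, interest score 17 + 5 + 15 = 37.
Best is Vision, Graphics, Compilers, and HCI with total interest score 43.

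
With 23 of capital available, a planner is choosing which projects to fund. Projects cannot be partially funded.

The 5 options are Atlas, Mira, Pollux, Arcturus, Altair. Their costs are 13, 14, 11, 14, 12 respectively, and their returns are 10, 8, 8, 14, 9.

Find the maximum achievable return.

17

Allowing fractional choices, the relaxed optimum would be about 20.9, but projects are indivisible.
Pollux + Altair: cost 11 + 12 = 23 ≤ 23, return 8 + 9 = 17.
Arcturus: cost 14 ≤ 23, return 14.
Best is Pollux and Altair with total return 17.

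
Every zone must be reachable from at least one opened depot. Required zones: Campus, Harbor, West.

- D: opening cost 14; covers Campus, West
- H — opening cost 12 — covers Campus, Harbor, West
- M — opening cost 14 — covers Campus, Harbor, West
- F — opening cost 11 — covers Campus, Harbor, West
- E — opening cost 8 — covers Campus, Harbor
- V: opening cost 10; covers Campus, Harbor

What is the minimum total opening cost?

11

F alone covers Campus, Harbor, West — every zone.
Total opening cost: 11.
No cover costs less than 11.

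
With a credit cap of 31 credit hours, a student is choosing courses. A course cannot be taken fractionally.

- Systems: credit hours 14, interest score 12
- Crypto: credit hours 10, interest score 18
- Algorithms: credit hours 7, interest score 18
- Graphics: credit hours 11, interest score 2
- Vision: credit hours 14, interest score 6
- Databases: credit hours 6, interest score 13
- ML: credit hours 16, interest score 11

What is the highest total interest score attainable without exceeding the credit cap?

49

This is an integer program with binary decision variables.
Allowing fractional choices, the relaxed optimum would be about 55.9, but courses are indivisible.
Crypto + Algorithms + Databases: credit hours 10 + 7 + 6 = 23 ≤ 31, interest score 18 + 18 + 13 = 49.
Systems + Crypto + Algorithms: credit hours 14 + 10 + 7 = 31 ≤ 31, interest score 12 + 18 + 18 = 48.
Best is Crypto, Algorithms, and Databases with total interest score 49.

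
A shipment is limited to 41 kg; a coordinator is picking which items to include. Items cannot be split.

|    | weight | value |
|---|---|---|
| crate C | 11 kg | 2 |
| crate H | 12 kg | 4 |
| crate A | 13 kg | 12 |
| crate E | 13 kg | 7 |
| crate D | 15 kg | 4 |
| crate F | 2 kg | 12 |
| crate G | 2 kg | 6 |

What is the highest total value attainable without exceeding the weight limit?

39

Take crate C, crate A, crate E, crate F, and crate G: weight 11 + 13 + 13 + 2 + 2 = 41 ≤ 41, value 2 + 12 + 7 + 12 + 6 = 39.
No other feasible combination does better.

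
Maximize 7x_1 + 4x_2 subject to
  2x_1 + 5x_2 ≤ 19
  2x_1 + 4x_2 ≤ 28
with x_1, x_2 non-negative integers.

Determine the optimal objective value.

63

The continuous relaxation peaks at (9.5, 0) with value 66.50; rounding to a feasible lattice point costs some objective.
(x_1,x_2)=(9,0): 2·9+5·0=18≤19, 2·9+4·0=18≤28, objective 63.
(x_1,x_2)=(8,0): 2·8+5·0=16≤19, 2·8+4·0=16≤28, objective 56.
The best lattice point is (9,0), giving 63.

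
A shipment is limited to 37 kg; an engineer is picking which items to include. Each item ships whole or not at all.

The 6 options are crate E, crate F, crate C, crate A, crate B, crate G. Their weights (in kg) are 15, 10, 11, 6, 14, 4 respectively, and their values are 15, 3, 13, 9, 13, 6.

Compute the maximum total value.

43

Treat it as a binary knapsack problem.
Take crate E, crate C, crate A, and crate G: weight 15 + 11 + 6 + 4 = 36 ≤ 37, value 15 + 13 + 9 + 6 = 43.
No other feasible combination does better.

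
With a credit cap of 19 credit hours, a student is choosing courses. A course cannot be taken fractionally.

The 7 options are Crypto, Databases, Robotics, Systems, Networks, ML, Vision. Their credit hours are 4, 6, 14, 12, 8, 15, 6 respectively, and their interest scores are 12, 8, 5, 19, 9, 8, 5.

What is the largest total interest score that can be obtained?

Allowing fractional choices, the relaxed optimum would be about 35.0, but courses are indivisible.
Databases + Systems: credit hours 6 + 12 = 18 ≤ 19, interest score 8 + 19 = 27.
Crypto + Databases + Networks: credit hours 4 + 6 + 8 = 18 ≤ 19, interest score 12 + 8 + 9 = 29.
Crypto + Systems: credit hours 4 + 12 = 16 ≤ 19, interest score 12 + 19 = 31.
Best is Crypto and Systems with total interest score 31.

31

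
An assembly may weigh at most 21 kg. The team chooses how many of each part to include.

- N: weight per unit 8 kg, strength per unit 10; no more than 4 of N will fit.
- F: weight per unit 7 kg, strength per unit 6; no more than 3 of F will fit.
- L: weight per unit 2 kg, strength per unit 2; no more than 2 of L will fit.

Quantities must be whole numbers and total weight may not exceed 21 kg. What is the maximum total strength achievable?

24

2×N and 2×L: weight 20 ≤ 21, strength 2·10 + 2·2 = 24.
2×N and 1×L: weight 18 ≤ 21, strength 2·10 + 1·2 = 22.
Best is 24.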